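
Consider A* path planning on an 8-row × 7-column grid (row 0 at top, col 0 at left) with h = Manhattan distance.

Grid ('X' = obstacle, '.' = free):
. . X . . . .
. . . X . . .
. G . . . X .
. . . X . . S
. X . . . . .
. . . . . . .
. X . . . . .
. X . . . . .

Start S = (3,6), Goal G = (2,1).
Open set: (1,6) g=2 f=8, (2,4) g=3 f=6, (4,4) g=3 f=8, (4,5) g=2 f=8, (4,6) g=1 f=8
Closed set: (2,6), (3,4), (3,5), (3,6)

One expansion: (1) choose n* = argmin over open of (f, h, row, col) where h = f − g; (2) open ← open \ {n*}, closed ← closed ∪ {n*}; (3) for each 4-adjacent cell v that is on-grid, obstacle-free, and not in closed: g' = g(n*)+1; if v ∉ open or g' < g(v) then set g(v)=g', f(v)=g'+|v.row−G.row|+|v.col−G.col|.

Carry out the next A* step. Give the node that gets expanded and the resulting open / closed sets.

step 1: expand (2,4) (f=6, h=3) → closed; open now [(1,4) g=4 f=8, (1,6) g=2 f=8, (2,3) g=4 f=6, (4,4) g=3 f=8, (4,5) g=2 f=8, (4,6) g=1 f=8]

expanded=(2,4); open=[(1,4) g=4 f=8, (1,6) g=2 f=8, (2,3) g=4 f=6, (4,4) g=3 f=8, (4,5) g=2 f=8, (4,6) g=1 f=8]; closed=[(2,4), (2,6), (3,4), (3,5), (3,6)]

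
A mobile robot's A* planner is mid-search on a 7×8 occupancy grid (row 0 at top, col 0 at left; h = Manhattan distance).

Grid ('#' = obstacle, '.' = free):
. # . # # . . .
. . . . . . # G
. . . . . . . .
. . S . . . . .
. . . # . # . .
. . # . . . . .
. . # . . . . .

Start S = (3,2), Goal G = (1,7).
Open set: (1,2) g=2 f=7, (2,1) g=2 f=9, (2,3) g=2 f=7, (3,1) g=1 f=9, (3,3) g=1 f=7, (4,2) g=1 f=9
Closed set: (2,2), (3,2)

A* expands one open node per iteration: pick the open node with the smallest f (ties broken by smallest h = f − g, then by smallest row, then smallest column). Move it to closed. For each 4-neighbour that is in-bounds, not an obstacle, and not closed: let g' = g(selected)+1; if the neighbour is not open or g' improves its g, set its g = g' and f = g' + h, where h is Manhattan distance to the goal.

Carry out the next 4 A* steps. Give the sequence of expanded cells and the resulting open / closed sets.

order=[(1,2) → (1,3) → (1,4) → (1,5)]; open=[(0,2) g=3 f=9, (0,5) g=6 f=9, (1,1) g=3 f=9, (2,1) g=2 f=9, (2,3) g=2 f=7, (2,4) g=5 f=9, (2,5) g=6 f=9, (3,1) g=1 f=9, (3,3) g=1 f=7, (4,2) g=1 f=9]; closed=[(1,2), (1,3), (1,4), (1,5), (2,2), (3,2)]

step 1: expand (1,2) (f=7, h=5) → closed; open now [(0,2) g=3 f=9, (1,1) g=3 f=9, (1,3) g=3 f=7, (2,1) g=2 f=9, (2,3) g=2 f=7, (3,1) g=1 f=9, (3,3) g=1 f=7, (4,2) g=1 f=9]
step 2: expand (1,3) (f=7, h=4) → closed; open now [(0,2) g=3 f=9, (1,1) g=3 f=9, (1,4) g=4 f=7, (2,1) g=2 f=9, (2,3) g=2 f=7, (3,1) g=1 f=9, (3,3) g=1 f=7, (4,2) g=1 f=9]
step 3: expand (1,4) (f=7, h=3) → closed; open now [(0,2) g=3 f=9, (1,1) g=3 f=9, (1,5) g=5 f=7, (2,1) g=2 f=9, (2,3) g=2 f=7, (2,4) g=5 f=9, (3,1) g=1 f=9, (3,3) g=1 f=7, (4,2) g=1 f=9]
step 4: expand (1,5) (f=7, h=2) → closed; open now [(0,2) g=3 f=9, (0,5) g=6 f=9, (1,1) g=3 f=9, (2,1) g=2 f=9, (2,3) g=2 f=7, (2,4) g=5 f=9, (2,5) g=6 f=9, (3,1) g=1 f=9, (3,3) g=1 f=7, (4,2) g=1 f=9]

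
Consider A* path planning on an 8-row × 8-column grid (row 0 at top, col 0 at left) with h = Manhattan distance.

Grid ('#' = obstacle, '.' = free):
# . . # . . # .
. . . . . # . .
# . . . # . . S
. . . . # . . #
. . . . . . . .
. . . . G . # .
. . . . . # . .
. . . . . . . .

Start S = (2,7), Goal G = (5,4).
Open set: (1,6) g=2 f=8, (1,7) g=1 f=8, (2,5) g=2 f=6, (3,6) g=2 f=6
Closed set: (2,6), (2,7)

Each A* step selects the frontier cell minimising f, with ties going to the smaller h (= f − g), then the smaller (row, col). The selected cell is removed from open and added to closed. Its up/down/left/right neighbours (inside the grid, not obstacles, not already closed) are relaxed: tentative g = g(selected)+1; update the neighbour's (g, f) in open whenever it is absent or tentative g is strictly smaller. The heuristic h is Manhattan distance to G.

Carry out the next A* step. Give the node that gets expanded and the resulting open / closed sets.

step 1: expand (2,5) (f=6, h=4) → closed; open now [(1,6) g=2 f=8, (1,7) g=1 f=8, (3,5) g=3 f=6, (3,6) g=2 f=6]

expanded=(2,5); open=[(1,6) g=2 f=8, (1,7) g=1 f=8, (3,5) g=3 f=6, (3,6) g=2 f=6]; closed=[(2,5), (2,6), (2,7)]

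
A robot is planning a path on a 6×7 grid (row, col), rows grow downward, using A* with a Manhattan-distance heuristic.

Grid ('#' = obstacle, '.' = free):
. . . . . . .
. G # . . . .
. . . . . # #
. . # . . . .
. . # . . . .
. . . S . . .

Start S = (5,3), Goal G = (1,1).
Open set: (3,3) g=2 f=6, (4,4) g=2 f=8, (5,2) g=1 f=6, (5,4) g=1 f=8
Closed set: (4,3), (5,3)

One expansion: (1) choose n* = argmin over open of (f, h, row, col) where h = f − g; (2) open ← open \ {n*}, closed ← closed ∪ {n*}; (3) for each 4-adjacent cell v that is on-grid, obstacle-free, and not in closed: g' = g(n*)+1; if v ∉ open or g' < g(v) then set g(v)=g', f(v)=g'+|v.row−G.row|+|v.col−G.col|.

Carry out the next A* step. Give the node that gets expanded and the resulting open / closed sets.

expanded=(3,3); open=[(2,3) g=3 f=6, (3,4) g=3 f=8, (4,4) g=2 f=8, (5,2) g=1 f=6, (5,4) g=1 f=8]; closed=[(3,3), (4,3), (5,3)]

step 1: expand (3,3) (f=6, h=4) → closed; open now [(2,3) g=3 f=6, (3,4) g=3 f=8, (4,4) g=2 f=8, (5,2) g=1 f=6, (5,4) g=1 f=8]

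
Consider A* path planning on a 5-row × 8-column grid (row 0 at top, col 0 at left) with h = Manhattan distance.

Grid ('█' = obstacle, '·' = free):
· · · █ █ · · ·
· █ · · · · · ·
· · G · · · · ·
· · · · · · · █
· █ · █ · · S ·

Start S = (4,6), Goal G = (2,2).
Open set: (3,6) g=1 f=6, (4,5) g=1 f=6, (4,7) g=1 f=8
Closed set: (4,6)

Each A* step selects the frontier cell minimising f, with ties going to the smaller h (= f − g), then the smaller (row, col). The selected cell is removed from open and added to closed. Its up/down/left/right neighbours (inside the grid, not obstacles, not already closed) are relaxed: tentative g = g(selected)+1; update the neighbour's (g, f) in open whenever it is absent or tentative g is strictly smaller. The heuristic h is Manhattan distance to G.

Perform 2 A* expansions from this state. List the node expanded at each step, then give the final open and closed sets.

order=[(3,6) → (2,6)]; open=[(1,6) g=3 f=8, (2,5) g=3 f=6, (2,7) g=3 f=8, (3,5) g=2 f=6, (4,5) g=1 f=6, (4,7) g=1 f=8]; closed=[(2,6), (3,6), (4,6)]

step 1: expand (3,6) (f=6, h=5) → closed; open now [(2,6) g=2 f=6, (3,5) g=2 f=6, (4,5) g=1 f=6, (4,7) g=1 f=8]
step 2: expand (2,6) (f=6, h=4) → closed; open now [(1,6) g=3 f=8, (2,5) g=3 f=6, (2,7) g=3 f=8, (3,5) g=2 f=6, (4,5) g=1 f=6, (4,7) g=1 f=8]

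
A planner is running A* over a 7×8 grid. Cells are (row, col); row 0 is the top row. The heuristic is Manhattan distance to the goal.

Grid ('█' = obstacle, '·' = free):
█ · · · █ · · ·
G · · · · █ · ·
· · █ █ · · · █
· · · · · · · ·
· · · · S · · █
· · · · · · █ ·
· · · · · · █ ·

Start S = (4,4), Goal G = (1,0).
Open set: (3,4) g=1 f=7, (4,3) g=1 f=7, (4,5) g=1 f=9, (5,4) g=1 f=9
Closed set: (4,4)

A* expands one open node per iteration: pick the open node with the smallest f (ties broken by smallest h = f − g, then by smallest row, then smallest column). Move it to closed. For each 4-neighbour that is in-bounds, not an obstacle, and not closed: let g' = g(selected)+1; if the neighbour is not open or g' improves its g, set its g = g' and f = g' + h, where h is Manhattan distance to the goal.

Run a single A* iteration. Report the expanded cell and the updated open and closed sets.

expanded=(3,4); open=[(2,4) g=2 f=7, (3,3) g=2 f=7, (3,5) g=2 f=9, (4,3) g=1 f=7, (4,5) g=1 f=9, (5,4) g=1 f=9]; closed=[(3,4), (4,4)]

step 1: expand (3,4) (f=7, h=6) → closed; open now [(2,4) g=2 f=7, (3,3) g=2 f=7, (3,5) g=2 f=9, (4,3) g=1 f=7, (4,5) g=1 f=9, (5,4) g=1 f=9]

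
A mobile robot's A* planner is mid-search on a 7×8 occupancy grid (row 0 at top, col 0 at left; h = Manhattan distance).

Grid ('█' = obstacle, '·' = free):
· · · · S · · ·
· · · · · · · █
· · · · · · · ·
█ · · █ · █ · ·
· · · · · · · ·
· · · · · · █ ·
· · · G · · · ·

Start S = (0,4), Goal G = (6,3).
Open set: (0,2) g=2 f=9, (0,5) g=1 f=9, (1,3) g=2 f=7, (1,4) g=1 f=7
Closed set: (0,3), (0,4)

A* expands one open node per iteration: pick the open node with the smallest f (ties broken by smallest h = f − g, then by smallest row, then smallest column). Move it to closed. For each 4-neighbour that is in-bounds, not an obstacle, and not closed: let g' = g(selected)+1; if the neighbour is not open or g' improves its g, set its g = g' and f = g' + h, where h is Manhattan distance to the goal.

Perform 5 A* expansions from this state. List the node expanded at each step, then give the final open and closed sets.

order=[(1,3) → (2,3) → (1,4) → (2,4) → (3,4)]; open=[(0,2) g=2 f=9, (0,5) g=1 f=9, (1,2) g=3 f=9, (1,5) g=2 f=9, (2,2) g=4 f=9, (2,5) g=3 f=9, (4,4) g=4 f=7]; closed=[(0,3), (0,4), (1,3), (1,4), (2,3), (2,4), (3,4)]

step 1: expand (1,3) (f=7, h=5) → closed; open now [(0,2) g=2 f=9, (0,5) g=1 f=9, (1,2) g=3 f=9, (1,4) g=1 f=7, (2,3) g=3 f=7]
step 2: expand (2,3) (f=7, h=4) → closed; open now [(0,2) g=2 f=9, (0,5) g=1 f=9, (1,2) g=3 f=9, (1,4) g=1 f=7, (2,2) g=4 f=9, (2,4) g=4 f=9]
step 3: expand (1,4) (f=7, h=6) → closed; open now [(0,2) g=2 f=9, (0,5) g=1 f=9, (1,2) g=3 f=9, (1,5) g=2 f=9, (2,2) g=4 f=9, (2,4) g=2 f=7]
step 4: expand (2,4) (f=7, h=5) → closed; open now [(0,2) g=2 f=9, (0,5) g=1 f=9, (1,2) g=3 f=9, (1,5) g=2 f=9, (2,2) g=4 f=9, (2,5) g=3 f=9, (3,4) g=3 f=7]
step 5: expand (3,4) (f=7, h=4) → closed; open now [(0,2) g=2 f=9, (0,5) g=1 f=9, (1,2) g=3 f=9, (1,5) g=2 f=9, (2,2) g=4 f=9, (2,5) g=3 f=9, (4,4) g=4 f=7]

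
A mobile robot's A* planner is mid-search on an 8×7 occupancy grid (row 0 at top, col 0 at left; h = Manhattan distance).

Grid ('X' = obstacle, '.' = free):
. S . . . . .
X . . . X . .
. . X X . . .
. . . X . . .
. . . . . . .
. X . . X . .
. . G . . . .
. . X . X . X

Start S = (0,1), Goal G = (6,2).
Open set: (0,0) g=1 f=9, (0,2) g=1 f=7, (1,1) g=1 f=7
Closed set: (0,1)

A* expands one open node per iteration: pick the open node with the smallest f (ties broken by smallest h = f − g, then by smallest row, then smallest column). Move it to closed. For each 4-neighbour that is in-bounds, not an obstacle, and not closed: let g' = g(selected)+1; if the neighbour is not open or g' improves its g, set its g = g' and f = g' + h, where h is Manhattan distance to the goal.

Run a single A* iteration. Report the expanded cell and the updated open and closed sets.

step 1: expand (0,2) (f=7, h=6) → closed; open now [(0,0) g=1 f=9, (0,3) g=2 f=9, (1,1) g=1 f=7, (1,2) g=2 f=7]

expanded=(0,2); open=[(0,0) g=1 f=9, (0,3) g=2 f=9, (1,1) g=1 f=7, (1,2) g=2 f=7]; closed=[(0,1), (0,2)]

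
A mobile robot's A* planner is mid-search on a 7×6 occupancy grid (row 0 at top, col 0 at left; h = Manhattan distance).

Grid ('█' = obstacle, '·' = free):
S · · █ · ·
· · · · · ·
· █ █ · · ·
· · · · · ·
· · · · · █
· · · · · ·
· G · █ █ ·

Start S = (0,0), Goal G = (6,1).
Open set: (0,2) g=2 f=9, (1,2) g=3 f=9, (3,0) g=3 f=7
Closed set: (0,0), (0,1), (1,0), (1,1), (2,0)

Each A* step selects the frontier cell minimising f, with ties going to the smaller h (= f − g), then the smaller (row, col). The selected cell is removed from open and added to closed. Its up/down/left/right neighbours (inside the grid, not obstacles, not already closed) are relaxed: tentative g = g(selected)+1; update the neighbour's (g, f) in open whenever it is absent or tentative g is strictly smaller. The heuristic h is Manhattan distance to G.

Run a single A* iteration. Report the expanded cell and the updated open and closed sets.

step 1: expand (3,0) (f=7, h=4) → closed; open now [(0,2) g=2 f=9, (1,2) g=3 f=9, (3,1) g=4 f=7, (4,0) g=4 f=7]

expanded=(3,0); open=[(0,2) g=2 f=9, (1,2) g=3 f=9, (3,1) g=4 f=7, (4,0) g=4 f=7]; closed=[(0,0), (0,1), (1,0), (1,1), (2,0), (3,0)]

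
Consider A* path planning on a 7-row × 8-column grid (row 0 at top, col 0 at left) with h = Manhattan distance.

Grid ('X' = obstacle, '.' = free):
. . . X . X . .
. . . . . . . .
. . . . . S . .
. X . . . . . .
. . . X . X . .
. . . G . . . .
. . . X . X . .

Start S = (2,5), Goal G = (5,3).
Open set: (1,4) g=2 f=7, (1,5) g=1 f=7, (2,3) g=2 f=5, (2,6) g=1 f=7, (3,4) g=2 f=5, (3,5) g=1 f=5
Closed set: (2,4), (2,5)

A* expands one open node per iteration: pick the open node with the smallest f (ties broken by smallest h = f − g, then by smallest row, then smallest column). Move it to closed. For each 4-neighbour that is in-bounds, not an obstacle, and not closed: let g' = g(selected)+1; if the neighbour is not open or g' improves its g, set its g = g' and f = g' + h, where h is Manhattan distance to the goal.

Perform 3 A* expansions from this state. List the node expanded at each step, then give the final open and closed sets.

order=[(2,3) → (3,3) → (3,4)]; open=[(1,3) g=3 f=7, (1,4) g=2 f=7, (1,5) g=1 f=7, (2,2) g=3 f=7, (2,6) g=1 f=7, (3,2) g=4 f=7, (3,5) g=1 f=5, (4,4) g=3 f=5]; closed=[(2,3), (2,4), (2,5), (3,3), (3,4)]

step 1: expand (2,3) (f=5, h=3) → closed; open now [(1,3) g=3 f=7, (1,4) g=2 f=7, (1,5) g=1 f=7, (2,2) g=3 f=7, (2,6) g=1 f=7, (3,3) g=3 f=5, (3,4) g=2 f=5, (3,5) g=1 f=5]
step 2: expand (3,3) (f=5, h=2) → closed; open now [(1,3) g=3 f=7, (1,4) g=2 f=7, (1,5) g=1 f=7, (2,2) g=3 f=7, (2,6) g=1 f=7, (3,2) g=4 f=7, (3,4) g=2 f=5, (3,5) g=1 f=5]
step 3: expand (3,4) (f=5, h=3) → closed; open now [(1,3) g=3 f=7, (1,4) g=2 f=7, (1,5) g=1 f=7, (2,2) g=3 f=7, (2,6) g=1 f=7, (3,2) g=4 f=7, (3,5) g=1 f=5, (4,4) g=3 f=5]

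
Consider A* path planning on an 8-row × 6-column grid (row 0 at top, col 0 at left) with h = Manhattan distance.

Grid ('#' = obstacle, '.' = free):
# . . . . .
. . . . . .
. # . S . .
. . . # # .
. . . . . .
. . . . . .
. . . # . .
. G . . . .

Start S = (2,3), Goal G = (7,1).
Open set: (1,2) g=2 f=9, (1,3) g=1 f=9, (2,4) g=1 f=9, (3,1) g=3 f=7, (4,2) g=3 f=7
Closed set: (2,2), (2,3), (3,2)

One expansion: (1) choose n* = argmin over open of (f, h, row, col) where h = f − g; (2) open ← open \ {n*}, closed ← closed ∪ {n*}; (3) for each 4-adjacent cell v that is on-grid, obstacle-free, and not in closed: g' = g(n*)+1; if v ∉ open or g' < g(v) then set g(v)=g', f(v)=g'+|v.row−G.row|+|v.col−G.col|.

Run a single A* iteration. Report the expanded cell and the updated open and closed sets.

expanded=(3,1); open=[(1,2) g=2 f=9, (1,3) g=1 f=9, (2,4) g=1 f=9, (3,0) g=4 f=9, (4,1) g=4 f=7, (4,2) g=3 f=7]; closed=[(2,2), (2,3), (3,1), (3,2)]

step 1: expand (3,1) (f=7, h=4) → closed; open now [(1,2) g=2 f=9, (1,3) g=1 f=9, (2,4) g=1 f=9, (3,0) g=4 f=9, (4,1) g=4 f=7, (4,2) g=3 f=7]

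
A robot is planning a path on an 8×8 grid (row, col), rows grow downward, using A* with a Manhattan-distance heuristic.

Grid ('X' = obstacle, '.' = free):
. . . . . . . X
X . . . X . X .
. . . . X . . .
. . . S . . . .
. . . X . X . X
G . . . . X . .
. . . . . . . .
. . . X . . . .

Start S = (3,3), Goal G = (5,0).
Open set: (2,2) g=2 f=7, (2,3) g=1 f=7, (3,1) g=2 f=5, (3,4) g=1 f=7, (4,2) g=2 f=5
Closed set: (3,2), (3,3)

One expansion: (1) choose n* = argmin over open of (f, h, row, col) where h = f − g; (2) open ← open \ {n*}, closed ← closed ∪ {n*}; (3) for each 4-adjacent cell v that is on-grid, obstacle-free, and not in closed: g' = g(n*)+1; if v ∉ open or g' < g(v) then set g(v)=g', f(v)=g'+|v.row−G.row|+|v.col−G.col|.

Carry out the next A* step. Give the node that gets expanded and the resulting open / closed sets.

expanded=(3,1); open=[(2,1) g=3 f=7, (2,2) g=2 f=7, (2,3) g=1 f=7, (3,0) g=3 f=5, (3,4) g=1 f=7, (4,1) g=3 f=5, (4,2) g=2 f=5]; closed=[(3,1), (3,2), (3,3)]

step 1: expand (3,1) (f=5, h=3) → closed; open now [(2,1) g=3 f=7, (2,2) g=2 f=7, (2,3) g=1 f=7, (3,0) g=3 f=5, (3,4) g=1 f=7, (4,1) g=3 f=5, (4,2) g=2 f=5]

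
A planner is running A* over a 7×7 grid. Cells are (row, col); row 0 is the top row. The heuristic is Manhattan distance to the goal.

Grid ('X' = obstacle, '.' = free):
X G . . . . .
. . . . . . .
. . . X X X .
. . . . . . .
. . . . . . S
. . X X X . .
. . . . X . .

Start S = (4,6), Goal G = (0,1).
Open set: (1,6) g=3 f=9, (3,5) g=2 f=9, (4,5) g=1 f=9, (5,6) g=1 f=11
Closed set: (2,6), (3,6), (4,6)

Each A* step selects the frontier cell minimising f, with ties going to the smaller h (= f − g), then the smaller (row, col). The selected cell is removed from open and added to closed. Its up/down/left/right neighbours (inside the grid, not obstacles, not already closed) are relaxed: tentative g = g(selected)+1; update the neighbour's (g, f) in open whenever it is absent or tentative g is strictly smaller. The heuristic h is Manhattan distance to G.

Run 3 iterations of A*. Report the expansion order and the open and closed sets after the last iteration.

step 1: expand (1,6) (f=9, h=6) → closed; open now [(0,6) g=4 f=9, (1,5) g=4 f=9, (3,5) g=2 f=9, (4,5) g=1 f=9, (5,6) g=1 f=11]
step 2: expand (0,6) (f=9, h=5) → closed; open now [(0,5) g=5 f=9, (1,5) g=4 f=9, (3,5) g=2 f=9, (4,5) g=1 f=9, (5,6) g=1 f=11]
step 3: expand (0,5) (f=9, h=4) → closed; open now [(0,4) g=6 f=9, (1,5) g=4 f=9, (3,5) g=2 f=9, (4,5) g=1 f=9, (5,6) g=1 f=11]

order=[(1,6) → (0,6) → (0,5)]; open=[(0,4) g=6 f=9, (1,5) g=4 f=9, (3,5) g=2 f=9, (4,5) g=1 f=9, (5,6) g=1 f=11]; closed=[(0,5), (0,6), (1,6), (2,6), (3,6), (4,6)]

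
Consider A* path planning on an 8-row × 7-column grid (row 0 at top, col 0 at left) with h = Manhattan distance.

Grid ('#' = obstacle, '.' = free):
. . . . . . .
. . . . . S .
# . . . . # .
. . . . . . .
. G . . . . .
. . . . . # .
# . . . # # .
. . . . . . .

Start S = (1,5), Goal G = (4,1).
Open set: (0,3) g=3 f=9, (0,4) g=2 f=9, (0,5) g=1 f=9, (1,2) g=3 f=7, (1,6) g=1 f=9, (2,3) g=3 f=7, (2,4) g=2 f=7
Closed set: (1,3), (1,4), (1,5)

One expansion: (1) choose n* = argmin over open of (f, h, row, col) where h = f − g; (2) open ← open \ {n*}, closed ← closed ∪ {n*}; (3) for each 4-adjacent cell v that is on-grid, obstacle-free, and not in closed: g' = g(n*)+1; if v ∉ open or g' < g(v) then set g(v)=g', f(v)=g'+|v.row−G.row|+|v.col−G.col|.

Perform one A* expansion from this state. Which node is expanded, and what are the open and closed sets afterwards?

step 1: expand (1,2) (f=7, h=4) → closed; open now [(0,2) g=4 f=9, (0,3) g=3 f=9, (0,4) g=2 f=9, (0,5) g=1 f=9, (1,1) g=4 f=7, (1,6) g=1 f=9, (2,2) g=4 f=7, (2,3) g=3 f=7, (2,4) g=2 f=7]

expanded=(1,2); open=[(0,2) g=4 f=9, (0,3) g=3 f=9, (0,4) g=2 f=9, (0,5) g=1 f=9, (1,1) g=4 f=7, (1,6) g=1 f=9, (2,2) g=4 f=7, (2,3) g=3 f=7, (2,4) g=2 f=7]; closed=[(1,2), (1,3), (1,4), (1,5)]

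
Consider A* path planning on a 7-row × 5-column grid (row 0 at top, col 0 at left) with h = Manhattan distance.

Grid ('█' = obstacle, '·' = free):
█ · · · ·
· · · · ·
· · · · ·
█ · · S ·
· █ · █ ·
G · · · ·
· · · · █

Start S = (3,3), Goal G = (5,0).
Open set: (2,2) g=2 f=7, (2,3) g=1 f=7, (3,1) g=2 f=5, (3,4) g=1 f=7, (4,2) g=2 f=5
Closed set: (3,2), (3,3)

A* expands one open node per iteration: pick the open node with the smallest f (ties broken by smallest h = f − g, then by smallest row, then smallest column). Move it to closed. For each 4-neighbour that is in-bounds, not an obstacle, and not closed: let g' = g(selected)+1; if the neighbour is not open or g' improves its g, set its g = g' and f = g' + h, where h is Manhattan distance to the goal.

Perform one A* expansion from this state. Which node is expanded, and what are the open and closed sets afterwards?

expanded=(3,1); open=[(2,1) g=3 f=7, (2,2) g=2 f=7, (2,3) g=1 f=7, (3,4) g=1 f=7, (4,2) g=2 f=5]; closed=[(3,1), (3,2), (3,3)]

step 1: expand (3,1) (f=5, h=3) → closed; open now [(2,1) g=3 f=7, (2,2) g=2 f=7, (2,3) g=1 f=7, (3,4) g=1 f=7, (4,2) g=2 f=5]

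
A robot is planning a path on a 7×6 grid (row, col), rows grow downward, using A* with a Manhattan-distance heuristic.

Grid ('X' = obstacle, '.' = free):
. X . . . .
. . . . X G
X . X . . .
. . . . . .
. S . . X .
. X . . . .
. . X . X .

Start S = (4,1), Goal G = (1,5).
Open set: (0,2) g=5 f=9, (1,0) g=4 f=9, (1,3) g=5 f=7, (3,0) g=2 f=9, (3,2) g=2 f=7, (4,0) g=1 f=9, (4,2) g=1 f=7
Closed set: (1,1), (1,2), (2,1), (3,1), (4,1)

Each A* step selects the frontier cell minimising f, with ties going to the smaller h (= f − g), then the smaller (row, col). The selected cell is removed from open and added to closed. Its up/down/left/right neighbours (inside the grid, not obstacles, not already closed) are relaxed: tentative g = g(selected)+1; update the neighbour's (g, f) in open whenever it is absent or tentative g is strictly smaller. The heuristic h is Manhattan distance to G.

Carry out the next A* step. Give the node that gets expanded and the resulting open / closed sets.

step 1: expand (1,3) (f=7, h=2) → closed; open now [(0,2) g=5 f=9, (0,3) g=6 f=9, (1,0) g=4 f=9, (2,3) g=6 f=9, (3,0) g=2 f=9, (3,2) g=2 f=7, (4,0) g=1 f=9, (4,2) g=1 f=7]

expanded=(1,3); open=[(0,2) g=5 f=9, (0,3) g=6 f=9, (1,0) g=4 f=9, (2,3) g=6 f=9, (3,0) g=2 f=9, (3,2) g=2 f=7, (4,0) g=1 f=9, (4,2) g=1 f=7]; closed=[(1,1), (1,2), (1,3), (2,1), (3,1), (4,1)]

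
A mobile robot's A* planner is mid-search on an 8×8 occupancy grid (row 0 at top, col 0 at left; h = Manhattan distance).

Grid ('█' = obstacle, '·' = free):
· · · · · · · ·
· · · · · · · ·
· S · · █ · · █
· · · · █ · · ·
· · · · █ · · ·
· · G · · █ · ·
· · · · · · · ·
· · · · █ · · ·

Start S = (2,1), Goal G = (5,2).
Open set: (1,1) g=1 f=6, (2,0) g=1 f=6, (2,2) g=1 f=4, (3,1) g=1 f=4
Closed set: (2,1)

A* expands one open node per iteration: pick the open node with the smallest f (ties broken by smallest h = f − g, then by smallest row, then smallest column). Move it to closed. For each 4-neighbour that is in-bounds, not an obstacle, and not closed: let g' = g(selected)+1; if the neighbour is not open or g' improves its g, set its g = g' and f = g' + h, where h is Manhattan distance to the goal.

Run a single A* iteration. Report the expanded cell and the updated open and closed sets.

expanded=(2,2); open=[(1,1) g=1 f=6, (1,2) g=2 f=6, (2,0) g=1 f=6, (2,3) g=2 f=6, (3,1) g=1 f=4, (3,2) g=2 f=4]; closed=[(2,1), (2,2)]

step 1: expand (2,2) (f=4, h=3) → closed; open now [(1,1) g=1 f=6, (1,2) g=2 f=6, (2,0) g=1 f=6, (2,3) g=2 f=6, (3,1) g=1 f=4, (3,2) g=2 f=4]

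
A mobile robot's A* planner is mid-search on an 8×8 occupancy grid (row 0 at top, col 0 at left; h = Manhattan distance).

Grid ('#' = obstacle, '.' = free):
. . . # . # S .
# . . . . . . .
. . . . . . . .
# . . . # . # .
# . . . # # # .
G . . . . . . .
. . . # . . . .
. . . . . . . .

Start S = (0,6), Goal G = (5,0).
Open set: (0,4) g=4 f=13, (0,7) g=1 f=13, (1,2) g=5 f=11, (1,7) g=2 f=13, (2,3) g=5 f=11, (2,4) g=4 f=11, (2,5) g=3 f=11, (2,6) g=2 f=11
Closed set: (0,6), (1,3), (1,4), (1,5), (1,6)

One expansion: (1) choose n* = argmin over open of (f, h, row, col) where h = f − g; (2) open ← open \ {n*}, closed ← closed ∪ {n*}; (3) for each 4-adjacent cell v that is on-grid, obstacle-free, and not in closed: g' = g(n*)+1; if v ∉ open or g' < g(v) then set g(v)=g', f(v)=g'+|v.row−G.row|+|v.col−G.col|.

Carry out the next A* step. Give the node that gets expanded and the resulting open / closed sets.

expanded=(1,2); open=[(0,2) g=6 f=13, (0,4) g=4 f=13, (0,7) g=1 f=13, (1,1) g=6 f=11, (1,7) g=2 f=13, (2,2) g=6 f=11, (2,3) g=5 f=11, (2,4) g=4 f=11, (2,5) g=3 f=11, (2,6) g=2 f=11]; closed=[(0,6), (1,2), (1,3), (1,4), (1,5), (1,6)]

step 1: expand (1,2) (f=11, h=6) → closed; open now [(0,2) g=6 f=13, (0,4) g=4 f=13, (0,7) g=1 f=13, (1,1) g=6 f=11, (1,7) g=2 f=13, (2,2) g=6 f=11, (2,3) g=5 f=11, (2,4) g=4 f=11, (2,5) g=3 f=11, (2,6) g=2 f=11]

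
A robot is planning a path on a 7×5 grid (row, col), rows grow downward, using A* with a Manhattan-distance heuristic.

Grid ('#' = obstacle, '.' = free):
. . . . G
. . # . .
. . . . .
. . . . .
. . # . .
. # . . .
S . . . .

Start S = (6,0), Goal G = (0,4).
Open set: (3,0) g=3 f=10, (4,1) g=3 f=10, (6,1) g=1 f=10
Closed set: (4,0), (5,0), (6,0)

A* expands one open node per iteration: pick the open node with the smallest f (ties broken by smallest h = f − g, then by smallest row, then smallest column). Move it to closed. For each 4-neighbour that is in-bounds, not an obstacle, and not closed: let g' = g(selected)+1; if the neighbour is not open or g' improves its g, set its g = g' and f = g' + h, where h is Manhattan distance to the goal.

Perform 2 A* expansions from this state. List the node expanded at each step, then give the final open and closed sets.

step 1: expand (3,0) (f=10, h=7) → closed; open now [(2,0) g=4 f=10, (3,1) g=4 f=10, (4,1) g=3 f=10, (6,1) g=1 f=10]
step 2: expand (2,0) (f=10, h=6) → closed; open now [(1,0) g=5 f=10, (2,1) g=5 f=10, (3,1) g=4 f=10, (4,1) g=3 f=10, (6,1) g=1 f=10]

order=[(3,0) → (2,0)]; open=[(1,0) g=5 f=10, (2,1) g=5 f=10, (3,1) g=4 f=10, (4,1) g=3 f=10, (6,1) g=1 f=10]; closed=[(2,0), (3,0), (4,0), (5,0), (6,0)]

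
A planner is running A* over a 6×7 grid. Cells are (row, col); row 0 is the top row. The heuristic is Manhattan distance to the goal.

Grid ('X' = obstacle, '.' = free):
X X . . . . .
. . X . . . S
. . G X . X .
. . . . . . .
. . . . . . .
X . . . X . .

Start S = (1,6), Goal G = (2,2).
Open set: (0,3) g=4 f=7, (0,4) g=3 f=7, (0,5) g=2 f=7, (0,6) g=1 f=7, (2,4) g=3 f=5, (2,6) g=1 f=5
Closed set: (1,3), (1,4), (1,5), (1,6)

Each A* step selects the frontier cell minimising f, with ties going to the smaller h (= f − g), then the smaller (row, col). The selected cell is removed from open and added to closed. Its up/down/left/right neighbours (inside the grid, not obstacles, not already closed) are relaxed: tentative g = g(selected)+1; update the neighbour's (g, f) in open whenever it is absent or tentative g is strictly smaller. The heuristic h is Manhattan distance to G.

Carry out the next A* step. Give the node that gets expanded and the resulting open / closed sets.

step 1: expand (2,4) (f=5, h=2) → closed; open now [(0,3) g=4 f=7, (0,4) g=3 f=7, (0,5) g=2 f=7, (0,6) g=1 f=7, (2,6) g=1 f=5, (3,4) g=4 f=7]

expanded=(2,4); open=[(0,3) g=4 f=7, (0,4) g=3 f=7, (0,5) g=2 f=7, (0,6) g=1 f=7, (2,6) g=1 f=5, (3,4) g=4 f=7]; closed=[(1,3), (1,4), (1,5), (1,6), (2,4)]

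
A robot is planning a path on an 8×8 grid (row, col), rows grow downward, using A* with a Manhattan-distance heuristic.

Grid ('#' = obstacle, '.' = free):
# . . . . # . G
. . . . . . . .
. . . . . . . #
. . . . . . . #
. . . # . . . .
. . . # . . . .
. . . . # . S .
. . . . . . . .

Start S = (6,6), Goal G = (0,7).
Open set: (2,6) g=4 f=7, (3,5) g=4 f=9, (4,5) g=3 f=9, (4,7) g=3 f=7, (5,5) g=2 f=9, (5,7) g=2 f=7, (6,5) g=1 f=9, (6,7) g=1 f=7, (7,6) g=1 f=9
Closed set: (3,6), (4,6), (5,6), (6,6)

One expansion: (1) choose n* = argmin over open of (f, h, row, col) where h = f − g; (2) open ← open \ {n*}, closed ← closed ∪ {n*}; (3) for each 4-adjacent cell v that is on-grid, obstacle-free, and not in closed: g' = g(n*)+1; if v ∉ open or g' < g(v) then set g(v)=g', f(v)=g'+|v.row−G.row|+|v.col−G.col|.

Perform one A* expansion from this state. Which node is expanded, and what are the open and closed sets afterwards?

step 1: expand (2,6) (f=7, h=3) → closed; open now [(1,6) g=5 f=7, (2,5) g=5 f=9, (3,5) g=4 f=9, (4,5) g=3 f=9, (4,7) g=3 f=7, (5,5) g=2 f=9, (5,7) g=2 f=7, (6,5) g=1 f=9, (6,7) g=1 f=7, (7,6) g=1 f=9]

expanded=(2,6); open=[(1,6) g=5 f=7, (2,5) g=5 f=9, (3,5) g=4 f=9, (4,5) g=3 f=9, (4,7) g=3 f=7, (5,5) g=2 f=9, (5,7) g=2 f=7, (6,5) g=1 f=9, (6,7) g=1 f=7, (7,6) g=1 f=9]; closed=[(2,6), (3,6), (4,6), (5,6), (6,6)]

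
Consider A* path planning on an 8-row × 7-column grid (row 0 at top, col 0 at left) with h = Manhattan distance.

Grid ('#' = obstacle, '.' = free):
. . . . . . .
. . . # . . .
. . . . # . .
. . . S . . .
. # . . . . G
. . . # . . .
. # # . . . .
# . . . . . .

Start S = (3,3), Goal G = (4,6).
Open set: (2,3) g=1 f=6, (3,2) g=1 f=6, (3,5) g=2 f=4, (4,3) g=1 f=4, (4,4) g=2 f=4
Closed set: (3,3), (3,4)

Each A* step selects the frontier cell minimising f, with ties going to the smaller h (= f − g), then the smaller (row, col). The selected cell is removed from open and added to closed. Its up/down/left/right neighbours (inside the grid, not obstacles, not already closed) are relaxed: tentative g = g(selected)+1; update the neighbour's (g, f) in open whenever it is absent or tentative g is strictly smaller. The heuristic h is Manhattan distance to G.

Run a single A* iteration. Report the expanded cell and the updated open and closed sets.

step 1: expand (3,5) (f=4, h=2) → closed; open now [(2,3) g=1 f=6, (2,5) g=3 f=6, (3,2) g=1 f=6, (3,6) g=3 f=4, (4,3) g=1 f=4, (4,4) g=2 f=4, (4,5) g=3 f=4]

expanded=(3,5); open=[(2,3) g=1 f=6, (2,5) g=3 f=6, (3,2) g=1 f=6, (3,6) g=3 f=4, (4,3) g=1 f=4, (4,4) g=2 f=4, (4,5) g=3 f=4]; closed=[(3,3), (3,4), (3,5)]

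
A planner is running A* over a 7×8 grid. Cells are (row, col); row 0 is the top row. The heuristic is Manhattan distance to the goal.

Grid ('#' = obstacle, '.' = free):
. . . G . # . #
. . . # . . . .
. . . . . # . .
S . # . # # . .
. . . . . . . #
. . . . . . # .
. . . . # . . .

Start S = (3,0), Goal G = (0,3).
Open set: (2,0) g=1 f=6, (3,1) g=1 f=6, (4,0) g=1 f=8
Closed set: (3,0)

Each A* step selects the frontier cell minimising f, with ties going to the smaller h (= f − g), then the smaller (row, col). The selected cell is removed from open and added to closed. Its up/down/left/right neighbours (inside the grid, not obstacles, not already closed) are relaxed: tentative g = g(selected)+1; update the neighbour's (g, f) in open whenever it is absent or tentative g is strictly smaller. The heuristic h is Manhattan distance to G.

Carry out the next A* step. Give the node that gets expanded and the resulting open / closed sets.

step 1: expand (2,0) (f=6, h=5) → closed; open now [(1,0) g=2 f=6, (2,1) g=2 f=6, (3,1) g=1 f=6, (4,0) g=1 f=8]

expanded=(2,0); open=[(1,0) g=2 f=6, (2,1) g=2 f=6, (3,1) g=1 f=6, (4,0) g=1 f=8]; closed=[(2,0), (3,0)]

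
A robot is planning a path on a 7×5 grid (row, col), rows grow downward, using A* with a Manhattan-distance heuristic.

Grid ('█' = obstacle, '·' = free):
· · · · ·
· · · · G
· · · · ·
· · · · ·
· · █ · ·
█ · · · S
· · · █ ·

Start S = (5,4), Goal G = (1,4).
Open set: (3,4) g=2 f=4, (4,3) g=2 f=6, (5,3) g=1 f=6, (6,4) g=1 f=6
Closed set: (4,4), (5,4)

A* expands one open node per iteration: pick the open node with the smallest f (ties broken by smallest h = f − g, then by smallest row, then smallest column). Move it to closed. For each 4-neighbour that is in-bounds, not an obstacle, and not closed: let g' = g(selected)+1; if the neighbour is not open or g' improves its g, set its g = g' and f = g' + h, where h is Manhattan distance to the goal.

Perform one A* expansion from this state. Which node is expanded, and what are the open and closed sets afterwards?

expanded=(3,4); open=[(2,4) g=3 f=4, (3,3) g=3 f=6, (4,3) g=2 f=6, (5,3) g=1 f=6, (6,4) g=1 f=6]; closed=[(3,4), (4,4), (5,4)]

step 1: expand (3,4) (f=4, h=2) → closed; open now [(2,4) g=3 f=4, (3,3) g=3 f=6, (4,3) g=2 f=6, (5,3) g=1 f=6, (6,4) g=1 f=6]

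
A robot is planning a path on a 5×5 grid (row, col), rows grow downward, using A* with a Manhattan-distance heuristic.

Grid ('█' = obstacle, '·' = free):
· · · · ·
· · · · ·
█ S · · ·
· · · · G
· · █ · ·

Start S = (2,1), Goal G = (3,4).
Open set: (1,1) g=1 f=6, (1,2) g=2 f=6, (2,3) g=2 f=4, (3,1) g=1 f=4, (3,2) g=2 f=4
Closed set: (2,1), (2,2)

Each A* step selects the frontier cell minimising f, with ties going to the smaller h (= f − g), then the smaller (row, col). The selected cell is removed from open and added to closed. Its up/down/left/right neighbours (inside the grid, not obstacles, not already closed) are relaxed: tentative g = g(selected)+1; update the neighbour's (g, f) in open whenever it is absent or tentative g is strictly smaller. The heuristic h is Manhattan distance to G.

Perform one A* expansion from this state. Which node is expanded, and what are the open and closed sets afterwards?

expanded=(2,3); open=[(1,1) g=1 f=6, (1,2) g=2 f=6, (1,3) g=3 f=6, (2,4) g=3 f=4, (3,1) g=1 f=4, (3,2) g=2 f=4, (3,3) g=3 f=4]; closed=[(2,1), (2,2), (2,3)]

step 1: expand (2,3) (f=4, h=2) → closed; open now [(1,1) g=1 f=6, (1,2) g=2 f=6, (1,3) g=3 f=6, (2,4) g=3 f=4, (3,1) g=1 f=4, (3,2) g=2 f=4, (3,3) g=3 f=4]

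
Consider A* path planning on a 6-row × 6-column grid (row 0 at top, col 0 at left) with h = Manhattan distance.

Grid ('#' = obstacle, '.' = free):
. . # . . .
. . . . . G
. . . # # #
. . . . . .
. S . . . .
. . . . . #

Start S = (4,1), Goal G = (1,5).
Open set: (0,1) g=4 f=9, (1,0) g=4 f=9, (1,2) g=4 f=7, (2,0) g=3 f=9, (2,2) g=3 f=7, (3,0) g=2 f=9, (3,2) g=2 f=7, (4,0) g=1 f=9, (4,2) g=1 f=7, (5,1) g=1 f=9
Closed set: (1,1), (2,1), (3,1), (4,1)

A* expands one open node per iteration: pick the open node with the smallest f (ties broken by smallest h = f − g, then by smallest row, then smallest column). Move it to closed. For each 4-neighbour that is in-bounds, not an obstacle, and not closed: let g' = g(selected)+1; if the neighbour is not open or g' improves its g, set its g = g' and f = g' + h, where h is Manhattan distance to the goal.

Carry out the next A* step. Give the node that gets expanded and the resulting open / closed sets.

expanded=(1,2); open=[(0,1) g=4 f=9, (1,0) g=4 f=9, (1,3) g=5 f=7, (2,0) g=3 f=9, (2,2) g=3 f=7, (3,0) g=2 f=9, (3,2) g=2 f=7, (4,0) g=1 f=9, (4,2) g=1 f=7, (5,1) g=1 f=9]; closed=[(1,1), (1,2), (2,1), (3,1), (4,1)]

step 1: expand (1,2) (f=7, h=3) → closed; open now [(0,1) g=4 f=9, (1,0) g=4 f=9, (1,3) g=5 f=7, (2,0) g=3 f=9, (2,2) g=3 f=7, (3,0) g=2 f=9, (3,2) g=2 f=7, (4,0) g=1 f=9, (4,2) g=1 f=7, (5,1) g=1 f=9]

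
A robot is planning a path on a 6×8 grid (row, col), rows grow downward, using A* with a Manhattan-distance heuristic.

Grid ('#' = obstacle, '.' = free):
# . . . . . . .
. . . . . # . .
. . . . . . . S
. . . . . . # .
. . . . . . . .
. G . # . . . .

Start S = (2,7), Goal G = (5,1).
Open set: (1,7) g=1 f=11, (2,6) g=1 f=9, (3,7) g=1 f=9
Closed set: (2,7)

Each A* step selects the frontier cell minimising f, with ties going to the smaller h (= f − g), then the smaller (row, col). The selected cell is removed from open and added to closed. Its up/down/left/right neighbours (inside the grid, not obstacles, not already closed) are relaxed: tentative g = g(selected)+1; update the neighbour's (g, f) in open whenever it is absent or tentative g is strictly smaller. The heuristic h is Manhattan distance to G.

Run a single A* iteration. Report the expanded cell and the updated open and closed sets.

expanded=(2,6); open=[(1,6) g=2 f=11, (1,7) g=1 f=11, (2,5) g=2 f=9, (3,7) g=1 f=9]; closed=[(2,6), (2,7)]

step 1: expand (2,6) (f=9, h=8) → closed; open now [(1,6) g=2 f=11, (1,7) g=1 f=11, (2,5) g=2 f=9, (3,7) g=1 f=9]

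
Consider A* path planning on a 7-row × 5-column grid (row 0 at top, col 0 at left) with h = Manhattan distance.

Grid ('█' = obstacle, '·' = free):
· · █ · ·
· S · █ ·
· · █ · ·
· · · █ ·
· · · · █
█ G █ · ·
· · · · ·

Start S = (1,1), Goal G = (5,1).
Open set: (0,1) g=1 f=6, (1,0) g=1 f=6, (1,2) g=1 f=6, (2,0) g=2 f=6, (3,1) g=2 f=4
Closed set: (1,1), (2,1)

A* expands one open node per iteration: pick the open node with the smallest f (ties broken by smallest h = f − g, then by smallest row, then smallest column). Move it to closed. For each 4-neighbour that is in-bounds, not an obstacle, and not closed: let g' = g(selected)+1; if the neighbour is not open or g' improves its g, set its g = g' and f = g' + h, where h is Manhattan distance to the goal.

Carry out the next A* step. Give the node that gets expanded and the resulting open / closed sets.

step 1: expand (3,1) (f=4, h=2) → closed; open now [(0,1) g=1 f=6, (1,0) g=1 f=6, (1,2) g=1 f=6, (2,0) g=2 f=6, (3,0) g=3 f=6, (3,2) g=3 f=6, (4,1) g=3 f=4]

expanded=(3,1); open=[(0,1) g=1 f=6, (1,0) g=1 f=6, (1,2) g=1 f=6, (2,0) g=2 f=6, (3,0) g=3 f=6, (3,2) g=3 f=6, (4,1) g=3 f=4]; closed=[(1,1), (2,1), (3,1)]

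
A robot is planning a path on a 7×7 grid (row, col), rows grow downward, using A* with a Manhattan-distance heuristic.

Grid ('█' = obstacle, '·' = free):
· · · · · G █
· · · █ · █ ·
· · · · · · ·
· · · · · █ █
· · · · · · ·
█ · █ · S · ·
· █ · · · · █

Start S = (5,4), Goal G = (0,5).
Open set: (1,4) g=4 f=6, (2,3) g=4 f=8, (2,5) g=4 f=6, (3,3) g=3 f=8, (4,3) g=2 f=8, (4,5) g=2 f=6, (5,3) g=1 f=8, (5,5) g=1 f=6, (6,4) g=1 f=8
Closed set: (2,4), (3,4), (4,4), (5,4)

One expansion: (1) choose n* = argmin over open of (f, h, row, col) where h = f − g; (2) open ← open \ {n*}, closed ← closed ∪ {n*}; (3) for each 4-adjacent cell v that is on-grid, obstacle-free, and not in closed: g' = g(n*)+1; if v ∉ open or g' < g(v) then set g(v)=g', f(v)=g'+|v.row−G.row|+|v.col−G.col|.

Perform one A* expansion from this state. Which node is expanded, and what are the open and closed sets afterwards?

expanded=(1,4); open=[(0,4) g=5 f=6, (2,3) g=4 f=8, (2,5) g=4 f=6, (3,3) g=3 f=8, (4,3) g=2 f=8, (4,5) g=2 f=6, (5,3) g=1 f=8, (5,5) g=1 f=6, (6,4) g=1 f=8]; closed=[(1,4), (2,4), (3,4), (4,4), (5,4)]

step 1: expand (1,4) (f=6, h=2) → closed; open now [(0,4) g=5 f=6, (2,3) g=4 f=8, (2,5) g=4 f=6, (3,3) g=3 f=8, (4,3) g=2 f=8, (4,5) g=2 f=6, (5,3) g=1 f=8, (5,5) g=1 f=6, (6,4) g=1 f=8]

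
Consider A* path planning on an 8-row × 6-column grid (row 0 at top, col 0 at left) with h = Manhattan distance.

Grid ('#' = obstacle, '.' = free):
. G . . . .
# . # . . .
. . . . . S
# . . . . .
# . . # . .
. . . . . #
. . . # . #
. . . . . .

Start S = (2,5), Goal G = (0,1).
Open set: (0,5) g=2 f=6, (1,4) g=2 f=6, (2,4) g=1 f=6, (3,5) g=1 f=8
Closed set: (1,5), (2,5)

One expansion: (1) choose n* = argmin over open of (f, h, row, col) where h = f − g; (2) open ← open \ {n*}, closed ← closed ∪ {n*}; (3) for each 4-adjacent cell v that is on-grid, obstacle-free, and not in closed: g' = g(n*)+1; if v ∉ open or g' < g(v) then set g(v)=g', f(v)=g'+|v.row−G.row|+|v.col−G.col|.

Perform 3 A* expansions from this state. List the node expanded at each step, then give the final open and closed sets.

step 1: expand (0,5) (f=6, h=4) → closed; open now [(0,4) g=3 f=6, (1,4) g=2 f=6, (2,4) g=1 f=6, (3,5) g=1 f=8]
step 2: expand (0,4) (f=6, h=3) → closed; open now [(0,3) g=4 f=6, (1,4) g=2 f=6, (2,4) g=1 f=6, (3,5) g=1 f=8]
step 3: expand (0,3) (f=6, h=2) → closed; open now [(0,2) g=5 f=6, (1,3) g=5 f=8, (1,4) g=2 f=6, (2,4) g=1 f=6, (3,5) g=1 f=8]

order=[(0,5) → (0,4) → (0,3)]; open=[(0,2) g=5 f=6, (1,3) g=5 f=8, (1,4) g=2 f=6, (2,4) g=1 f=6, (3,5) g=1 f=8]; closed=[(0,3), (0,4), (0,5), (1,5), (2,5)]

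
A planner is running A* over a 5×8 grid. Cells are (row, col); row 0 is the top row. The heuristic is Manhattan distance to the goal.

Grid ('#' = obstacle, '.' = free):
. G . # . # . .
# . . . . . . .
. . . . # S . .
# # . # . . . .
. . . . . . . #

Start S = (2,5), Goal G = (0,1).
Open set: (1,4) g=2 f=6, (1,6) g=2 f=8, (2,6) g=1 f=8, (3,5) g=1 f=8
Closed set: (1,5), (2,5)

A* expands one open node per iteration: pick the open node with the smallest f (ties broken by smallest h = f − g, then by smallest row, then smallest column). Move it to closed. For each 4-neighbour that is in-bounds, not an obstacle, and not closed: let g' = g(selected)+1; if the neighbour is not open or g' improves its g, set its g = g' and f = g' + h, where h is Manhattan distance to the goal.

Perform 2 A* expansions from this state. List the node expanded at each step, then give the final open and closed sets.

order=[(1,4) → (0,4)]; open=[(1,3) g=3 f=6, (1,6) g=2 f=8, (2,6) g=1 f=8, (3,5) g=1 f=8]; closed=[(0,4), (1,4), (1,5), (2,5)]

step 1: expand (1,4) (f=6, h=4) → closed; open now [(0,4) g=3 f=6, (1,3) g=3 f=6, (1,6) g=2 f=8, (2,6) g=1 f=8, (3,5) g=1 f=8]
step 2: expand (0,4) (f=6, h=3) → closed; open now [(1,3) g=3 f=6, (1,6) g=2 f=8, (2,6) g=1 f=8, (3,5) g=1 f=8]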